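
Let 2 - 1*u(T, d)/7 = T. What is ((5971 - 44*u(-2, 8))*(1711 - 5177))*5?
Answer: -82126870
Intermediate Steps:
u(T, d) = 14 - 7*T
((5971 - 44*u(-2, 8))*(1711 - 5177))*5 = ((5971 - 44*(14 - 7*(-2)))*(1711 - 5177))*5 = ((5971 - 44*(14 + 14))*(-3466))*5 = ((5971 - 44*28)*(-3466))*5 = ((5971 - 1232)*(-3466))*5 = (4739*(-3466))*5 = -16425374*5 = -82126870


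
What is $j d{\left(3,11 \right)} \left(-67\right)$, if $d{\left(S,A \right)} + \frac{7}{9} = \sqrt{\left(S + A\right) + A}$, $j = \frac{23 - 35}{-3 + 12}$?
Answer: $\frac{10184}{27} \approx 377.19$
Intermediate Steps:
$j = - \frac{4}{3}$ ($j = - \frac{12}{9} = \left(-12\right) \frac{1}{9} = - \frac{4}{3} \approx -1.3333$)
$d{\left(S,A \right)} = - \frac{7}{9} + \sqrt{S + 2 A}$ ($d{\left(S,A \right)} = - \frac{7}{9} + \sqrt{\left(S + A\right) + A} = - \frac{7}{9} + \sqrt{\left(A + S\right) + A} = - \frac{7}{9} + \sqrt{S + 2 A}$)
$j d{\left(3,11 \right)} \left(-67\right) = - \frac{4 \left(- \frac{7}{9} + \sqrt{3 + 2 \cdot 11}\right)}{3} \left(-67\right) = - \frac{4 \left(- \frac{7}{9} + \sqrt{3 + 22}\right)}{3} \left(-67\right) = - \frac{4 \left(- \frac{7}{9} + \sqrt{25}\right)}{3} \left(-67\right) = - \frac{4 \left(- \frac{7}{9} + 5\right)}{3} \left(-67\right) = \left(- \frac{4}{3}\right) \frac{38}{9} \left(-67\right) = \left(- \frac{152}{27}\right) \left(-67\right) = \frac{10184}{27}$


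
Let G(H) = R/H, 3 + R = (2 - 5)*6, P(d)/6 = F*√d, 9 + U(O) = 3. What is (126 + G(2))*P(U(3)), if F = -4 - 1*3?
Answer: -4851*I*√6 ≈ -11882.0*I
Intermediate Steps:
U(O) = -6 (U(O) = -9 + 3 = -6)
F = -7 (F = -4 - 3 = -7)
P(d) = -42*√d (P(d) = 6*(-7*√d) = -42*√d)
R = -21 (R = -3 + (2 - 5)*6 = -3 - 3*6 = -3 - 18 = -21)
G(H) = -21/H
(126 + G(2))*P(U(3)) = (126 - 21/2)*(-42*I*√6) = 231*(-42*I*√6)/2 = -4851*I*√6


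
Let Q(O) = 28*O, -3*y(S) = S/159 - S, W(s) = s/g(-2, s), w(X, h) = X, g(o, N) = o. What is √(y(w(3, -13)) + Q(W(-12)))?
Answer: √4272330/159 ≈ 13.000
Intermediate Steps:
W(s) = -s/2 (W(s) = s/(-2) = s*(-½) = -s/2)
y(S) = 158*S/477 (y(S) = -(S/159 - S)/3 = -(-158)*S/477 = 158*S/477)
√(y(w(3, -13)) + Q(W(-12))) = √((158/477)*3 + 28*(-½*(-12))) = √(158/159 + 28*6) = √(158/159 + 168) = √(26870/159) = √4272330/159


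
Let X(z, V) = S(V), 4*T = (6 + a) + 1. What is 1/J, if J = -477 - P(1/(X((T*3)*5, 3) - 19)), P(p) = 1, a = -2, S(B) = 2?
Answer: -1/478 ≈ -0.0020920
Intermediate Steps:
T = 5/4 (T = ((6 - 2) + 1)/4 = (4 + 1)/4 = (¼)*5 = 5/4 ≈ 1.2500)
X(z, V) = 2
J = -478 (J = -477 - 1*1 = -477 - 1 = -478)
1/J = 1/(-478) = -1/478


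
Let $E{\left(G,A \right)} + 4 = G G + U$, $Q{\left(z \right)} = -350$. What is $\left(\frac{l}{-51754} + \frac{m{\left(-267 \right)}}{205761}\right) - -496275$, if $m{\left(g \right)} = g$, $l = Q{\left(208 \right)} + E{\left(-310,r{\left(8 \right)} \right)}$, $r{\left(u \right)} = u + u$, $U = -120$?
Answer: $\frac{880798391745441}{1774825799} \approx 4.9627 \cdot 10^{5}$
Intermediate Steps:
$r{\left(u \right)} = 2 u$
$E{\left(G,A \right)} = -124 + G^{2}$ ($E{\left(G,A \right)} = -4 + \left(G G - 120\right) = -4 + \left(G^{2} - 120\right) = -4 + \left(-120 + G^{2}\right) = -124 + G^{2}$)
$l = 95626$ ($l = -350 - \left(124 - \left(-310\right)^{2}\right) = -350 + \left(-124 + 96100\right) = -350 + 95976 = 95626$)
$\left(\frac{l}{-51754} + \frac{m{\left(-267 \right)}}{205761}\right) - -496275 = \left(\frac{95626}{-51754} - \frac{267}{205761}\right) - -496275 = \left(95626 \left(- \frac{1}{51754}\right) - \frac{89}{68587}\right) + 496275 = \left(- \frac{47813}{25877} - \frac{89}{68587}\right) + 496275 = - \frac{3281653284}{1774825799} + 496275 = \frac{880798391745441}{1774825799}$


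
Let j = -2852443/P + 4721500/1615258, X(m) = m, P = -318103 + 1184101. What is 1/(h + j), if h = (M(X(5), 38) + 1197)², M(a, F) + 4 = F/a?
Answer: 17485127468550/25203761950139872003 ≈ 6.9375e-7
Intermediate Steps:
P = 865998
M(a, F) = -4 + F/a
h = 36036009/25 (h = ((-4 + 38/5) + 1197)² = (18/5 + 1197)² = (6003/5)² = 36036009/25 ≈ 1.4414e+6)
j = -259310909147/699405098742 (j = -2852443/865998 + 4721500/1615258 = -2852443*1/865998 + 4721500*(1/1615258) = -2852443/865998 + 2360750/807629 = -259310909147/699405098742 ≈ -0.37076)
1/(h + j) = 1/(36036009/25 - 259310909147/699405098742) = 1/(25203761950139872003/17485127468550) = 17485127468550/25203761950139872003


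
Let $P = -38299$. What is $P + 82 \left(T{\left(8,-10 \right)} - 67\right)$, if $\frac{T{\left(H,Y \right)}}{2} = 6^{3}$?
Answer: $-8369$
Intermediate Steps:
$T{\left(H,Y \right)} = 432$ ($T{\left(H,Y \right)} = 2 \cdot 6^{3} = 2 \cdot 216 = 432$)
$P + 82 \left(T{\left(8,-10 \right)} - 67\right) = -38299 + 82 \left(432 - 67\right) = -38299 + 82 \cdot 365 = -38299 + 29930 = -8369$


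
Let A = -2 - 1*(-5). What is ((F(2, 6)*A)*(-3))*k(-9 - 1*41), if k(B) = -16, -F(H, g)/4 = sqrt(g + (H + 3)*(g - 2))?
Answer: -576*sqrt(26) ≈ -2937.0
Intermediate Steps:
F(H, g) = -4*sqrt(g + (-2 + g)*(3 + H)) (F(H, g) = -4*sqrt(g + (H + 3)*(g - 2)) = -4*sqrt(g + (3 + H)*(-2 + g)) = -4*sqrt(g + (-2 + g)*(3 + H)))
A = 3 (A = -2 + 5 = 3)
((F(2, 6)*A)*(-3))*k(-9 - 1*41) = ((-4*sqrt(-6 - 2*2 + 4*6 + 2*6)*3)*(-3))*(-16) = ((-4*sqrt(-6 - 4 + 24 + 12)*3)*(-3))*(-16) = ((-4*sqrt(26)*3)*(-3))*(-16) = (-12*sqrt(26)*(-3))*(-16) = (36*sqrt(26))*(-16) = -576*sqrt(26)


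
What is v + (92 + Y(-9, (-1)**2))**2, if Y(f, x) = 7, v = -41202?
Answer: -31401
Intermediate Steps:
v + (92 + Y(-9, (-1)**2))**2 = -41202 + (92 + 7)**2 = -41202 + 99**2 = -41202 + 9801 = -31401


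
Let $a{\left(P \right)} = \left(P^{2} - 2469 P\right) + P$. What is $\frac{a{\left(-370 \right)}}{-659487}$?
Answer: $- \frac{350020}{219829} \approx -1.5922$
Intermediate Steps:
$a{\left(P \right)} = P^{2} - 2468 P$
$\frac{a{\left(-370 \right)}}{-659487} = \frac{\left(-370\right) \left(-2468 - 370\right)}{-659487} = \left(-370\right) \left(-2838\right) \left(- \frac{1}{659487}\right) = 1050060 \left(- \frac{1}{659487}\right) = - \frac{350020}{219829}$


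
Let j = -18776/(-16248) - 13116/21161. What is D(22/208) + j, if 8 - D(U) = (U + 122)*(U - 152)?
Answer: 8625615141031457/464849950656 ≈ 18556.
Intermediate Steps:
D(U) = 8 - (-152 + U)*(122 + U) (D(U) = 8 - (U + 122)*(U - 152) = 8 - (122 + U)*(-152 + U) = 8 - (-152 + U)*(122 + U))
j = 23026271/42977991 (j = -18776*(-1/16248) - 13116*1/21161 = 2347/2031 - 13116/21161 = 23026271/42977991 ≈ 0.53577)
D(22/208) + j = (18552 - (22/208)² + 30*(22/208)) + 23026271/42977991 = (18552 - (22*(1/208))² + 30*(22*(1/208))) + 23026271/42977991 = (18552 - (11/104)² + 30*(11/104)) + 23026271/42977991 = (18552 - 1*121/10816 + 165/52) + 23026271/42977991 = (18552 - 121/10816 + 165/52) + 23026271/42977991 = 200692631/10816 + 23026271/42977991 = 8625615141031457/464849950656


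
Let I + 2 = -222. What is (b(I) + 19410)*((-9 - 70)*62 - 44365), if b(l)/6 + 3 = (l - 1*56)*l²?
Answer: 4151702775744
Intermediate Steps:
I = -224 (I = -2 - 222 = -224)
b(l) = -18 + 6*l²*(-56 + l) (b(l) = -18 + 6*((l - 1*56)*l²) = -18 + 6*((l - 56)*l²) = -18 + 6*((-56 + l)*l²) = -18 + 6*(l²*(-56 + l)) = -18 + 6*l²*(-56 + l))
(b(I) + 19410)*((-9 - 70)*62 - 44365) = ((-18 - 336*(-224)² + 6*(-224)³) + 19410)*((-9 - 70)*62 - 44365) = ((-18 - 336*50176 + 6*(-11239424)) + 19410)*(-79*62 - 44365) = ((-18 - 16859136 - 67436544) + 19410)*(-4898 - 44365) = (-84295698 + 19410)*(-49263) = -84276288*(-49263) = 4151702775744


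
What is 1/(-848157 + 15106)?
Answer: -1/833051 ≈ -1.2004e-6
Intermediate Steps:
1/(-848157 + 15106) = 1/(-833051) = -1/833051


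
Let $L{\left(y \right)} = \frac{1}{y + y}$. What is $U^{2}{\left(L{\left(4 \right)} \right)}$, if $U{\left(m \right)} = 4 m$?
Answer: $\frac{1}{4} \approx 0.25$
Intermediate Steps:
$L{\left(y \right)} = \frac{1}{2 y}$
$U^{2}{\left(L{\left(4 \right)} \right)} = \left(4 \frac{1}{2 \cdot 4}\right)^{2} = \left(4 \cdot \frac{1}{2} \cdot \frac{1}{4}\right)^{2} = \left(4 \cdot \frac{1}{8}\right)^{2} = \left(\frac{1}{2}\right)^{2} = \frac{1}{4}$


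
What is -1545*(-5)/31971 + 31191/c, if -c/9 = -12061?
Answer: 203972054/385602231 ≈ 0.52897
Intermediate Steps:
c = 108549 (c = -9*(-12061) = 108549)
-1545*(-5)/31971 + 31191/c = -1545*(-5)/31971 + 31191/108549 = 7725*(1/31971) + 31191*(1/108549) = 2575/10657 + 10397/36183 = 203972054/385602231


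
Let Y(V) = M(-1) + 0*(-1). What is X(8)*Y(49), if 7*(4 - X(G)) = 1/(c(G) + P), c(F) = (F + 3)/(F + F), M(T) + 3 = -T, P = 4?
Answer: -4168/525 ≈ -7.9390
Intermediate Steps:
M(T) = -3 - T
c(F) = (3 + F)/(2*F) (c(F) = (3 + F)/((2*F)) = (3 + F)*(1/(2*F)) = (3 + F)/(2*F))
X(G) = 4 - 1/(7*(4 + (3 + G)/(2*G))) (X(G) = 4 - 1/(7*((3 + G)/(2*G) + 4)) = 4 - 1/(7*(4 + (3 + G)/(2*G))))
Y(V) = -2 (Y(V) = (-3 - 1*(-1)) + 0*(-1) = (-3 + 1) + 0 = -2 + 0 = -2)
X(8)*Y(49) = (2*(42 + 125*8)/(21*(1 + 3*8)))*(-2) = (2*(42 + 1000)/(21*(1 + 24)))*(-2) = ((2/21)*1042/25)*(-2) = ((2/21)*(1/25)*1042)*(-2) = (2084/525)*(-2) = -4168/525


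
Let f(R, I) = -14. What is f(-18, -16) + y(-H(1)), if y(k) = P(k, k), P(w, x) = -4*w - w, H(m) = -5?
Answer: -39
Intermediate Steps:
P(w, x) = -5*w
y(k) = -5*k
f(-18, -16) + y(-H(1)) = -14 - (-5)*(-5) = -14 - 5*5 = -14 - 25 = -39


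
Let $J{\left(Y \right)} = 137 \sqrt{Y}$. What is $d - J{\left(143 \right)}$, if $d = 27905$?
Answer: $27905 - 137 \sqrt{143} \approx 26267.0$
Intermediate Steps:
$d - J{\left(143 \right)} = 27905 - 137 \sqrt{143}$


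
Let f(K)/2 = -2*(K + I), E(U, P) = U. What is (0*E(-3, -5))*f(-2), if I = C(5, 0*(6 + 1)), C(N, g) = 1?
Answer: 0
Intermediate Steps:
I = 1
f(K) = -4 - 4*K (f(K) = 2*(-2*(K + 1)) = 2*(-2*(1 + K)) = 2*(-2 - 2*K) = -4 - 4*K)
(0*E(-3, -5))*f(-2) = (0*(-3))*(-4 - 4*(-2)) = 0*(-4 + 8) = 0*4 = 0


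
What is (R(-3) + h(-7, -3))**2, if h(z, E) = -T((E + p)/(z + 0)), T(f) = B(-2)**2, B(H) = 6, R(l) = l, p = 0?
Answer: 1521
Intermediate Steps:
T(f) = 36 (T(f) = 6**2 = 36)
h(z, E) = -36 (h(z, E) = -1*36 = -36)
(R(-3) + h(-7, -3))**2 = (-3 - 36)**2 = (-39)**2 = 1521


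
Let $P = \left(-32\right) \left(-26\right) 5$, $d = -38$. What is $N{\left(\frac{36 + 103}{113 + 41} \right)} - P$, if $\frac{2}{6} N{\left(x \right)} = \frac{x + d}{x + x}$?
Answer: $- \frac{1173619}{278} \approx -4221.6$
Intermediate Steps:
$N{\left(x \right)} = \frac{3 \left(-38 + x\right)}{2 x}$ ($N{\left(x \right)} = 3 \frac{x - 38}{x + x} = 3 \frac{-38 + x}{2 x} = \frac{3 \left(-38 + x\right)}{2 x}$)
$P = 4160$ ($P = 832 \cdot 5 = 4160$)
$N{\left(\frac{36 + 103}{113 + 41} \right)} - P = \left(\frac{3}{2} - \frac{57}{\left(36 + 103\right) \frac{1}{113 + 41}}\right) - 4160 = \left(\frac{3}{2} - \frac{57}{139 \cdot \frac{1}{154}}\right) - 4160 = \left(\frac{3}{2} - \frac{57}{\frac{139}{154}}\right) - 4160 = \left(\frac{3}{2} - \frac{8778}{139}\right) - 4160 = - \frac{17139}{278} - 4160 = - \frac{1173619}{278}$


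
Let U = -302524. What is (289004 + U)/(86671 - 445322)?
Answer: 13520/358651 ≈ 0.037697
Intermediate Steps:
(289004 + U)/(86671 - 445322) = (289004 - 302524)/(86671 - 445322) = -13520/(-358651) = -13520*(-1/358651) = 13520/358651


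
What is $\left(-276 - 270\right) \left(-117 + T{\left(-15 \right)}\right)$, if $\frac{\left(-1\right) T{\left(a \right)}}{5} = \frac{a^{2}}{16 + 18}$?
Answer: $\frac{1393119}{17} \approx 81948.0$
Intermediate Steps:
$T{\left(a \right)} = - \frac{5 a^{2}}{34}$ ($T{\left(a \right)} = - 5 \frac{a^{2}}{16 + 18} = - 5 \frac{a^{2}}{34} = - \frac{5 a^{2}}{34}$)
$\left(-276 - 270\right) \left(-117 + T{\left(-15 \right)}\right) = \left(-276 - 270\right) \left(-117 - \frac{5 \left(-15\right)^{2}}{34}\right) = - 546 \left(-117 - \frac{1125}{34}\right) = \left(-546\right) \left(- \frac{5103}{34}\right) = \frac{1393119}{17}$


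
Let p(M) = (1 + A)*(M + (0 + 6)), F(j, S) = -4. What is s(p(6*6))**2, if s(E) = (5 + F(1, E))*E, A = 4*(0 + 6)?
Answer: 1102500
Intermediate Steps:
A = 24 (A = 4*6 = 24)
p(M) = 150 + 25*M (p(M) = (1 + 24)*(M + (0 + 6)) = 25*(M + 6) = 25*(6 + M) = 150 + 25*M)
s(E) = E (s(E) = (5 - 4)*E = 1*E = E)
s(p(6*6))**2 = (150 + 25*(6*6))**2 = (150 + 25*36)**2 = (150 + 900)**2 = 1050**2 = 1102500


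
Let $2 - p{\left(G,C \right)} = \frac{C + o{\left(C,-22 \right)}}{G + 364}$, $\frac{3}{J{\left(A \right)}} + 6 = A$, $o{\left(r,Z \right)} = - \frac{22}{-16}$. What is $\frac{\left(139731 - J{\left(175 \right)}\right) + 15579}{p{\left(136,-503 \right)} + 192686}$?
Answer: $\frac{34996516000}{43419255399} \approx 0.80601$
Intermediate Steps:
$o{\left(r,Z \right)} = \frac{11}{8}$ ($o{\left(r,Z \right)} = \left(-22\right) \left(- \frac{1}{16}\right) = \frac{11}{8}$)
$J{\left(A \right)} = \frac{3}{-6 + A}$
$p{\left(G,C \right)} = 2 - \frac{\frac{11}{8} + C}{364 + G}$ ($p{\left(G,C \right)} = 2 - \frac{C + \frac{11}{8}}{G + 364} = 2 - \frac{\frac{11}{8} + C}{364 + G}$)
$\frac{\left(139731 - J{\left(175 \right)}\right) + 15579}{p{\left(136,-503 \right)} + 192686} = \frac{\left(139731 - \frac{3}{-6 + 175}\right) + 15579}{\frac{\frac{5813}{8} - -503 + 2 \cdot 136}{364 + 136} + 192686} = \frac{\left(139731 - \frac{3}{169}\right) + 15579}{\frac{\frac{5813}{8} + 503 + 272}{500} + 192686} = \frac{\left(139731 - 3 \cdot \frac{1}{169}\right) + 15579}{\frac{1}{500} \cdot \frac{12013}{8} + 192686} = \frac{\left(139731 - \frac{3}{169}\right) + 15579}{\frac{12013}{4000} + 192686} = \frac{\left(139731 - \frac{3}{169}\right) + 15579}{\frac{770756013}{4000}} = \left(\frac{23614536}{169} + 15579\right) \frac{4000}{770756013} = \frac{26247387}{169} \cdot \frac{4000}{770756013} = \frac{34996516000}{43419255399}$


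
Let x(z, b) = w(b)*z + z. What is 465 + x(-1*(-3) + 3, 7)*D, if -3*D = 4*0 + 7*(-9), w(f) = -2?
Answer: 339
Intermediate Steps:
x(z, b) = -z (x(z, b) = -2*z + z = -z)
D = 21 (D = -(4*0 + 7*(-9))/3 = -(0 - 63)/3 = -1/3*(-63) = 21)
465 + x(-1*(-3) + 3, 7)*D = 465 - (-1*(-3) + 3)*21 = 465 - (3 + 3)*21 = 465 - 1*6*21 = 465 - 6*21 = 465 - 126 = 339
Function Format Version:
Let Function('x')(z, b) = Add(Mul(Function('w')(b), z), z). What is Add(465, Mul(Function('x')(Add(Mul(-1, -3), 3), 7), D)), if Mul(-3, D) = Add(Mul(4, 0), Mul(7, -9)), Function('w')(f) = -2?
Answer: 339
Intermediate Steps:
Function('x')(z, b) = Mul(-1, z) (Function('x')(z, b) = Add(Mul(-2, z), z) = Mul(-1, z))
D = 21 (D = Mul(Rational(-1, 3), Add(Mul(4, 0), Mul(7, -9))) = Mul(Rational(-1, 3), Add(0, -63)) = Mul(Rational(-1, 3), -63) = 21)
Add(465, Mul(Function('x')(Add(Mul(-1, -3), 3), 7), D)) = Add(465, Mul(Mul(-1, Add(Mul(-1, -3), 3)), 21)) = Add(465, Mul(Mul(-1, Add(3, 3)), 21)) = Add(465, Mul(Mul(-1, 6), 21)) = Add(465, Mul(-6, 21)) = Add(465, -126) = 339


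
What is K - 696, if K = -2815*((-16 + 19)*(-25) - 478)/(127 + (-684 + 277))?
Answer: -50045/8 ≈ -6255.6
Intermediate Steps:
K = -44477/8 (K = -2815*(3*(-25) - 478)/(127 - 407) = -2815/((-280/(-75 - 478))) = -2815/((-280/(-553))) = -2815/((-280*(-1/553))) = -2815/40/79 = -2815*79/40 = -44477/8 ≈ -5559.6)
K - 696 = -44477/8 - 696 = -50045/8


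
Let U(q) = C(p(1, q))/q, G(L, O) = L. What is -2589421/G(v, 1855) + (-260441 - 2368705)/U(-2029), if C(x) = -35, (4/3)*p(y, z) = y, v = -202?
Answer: -1077485891533/7070 ≈ -1.5240e+8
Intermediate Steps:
p(y, z) = 3*y/4
U(q) = -35/q
-2589421/G(v, 1855) + (-260441 - 2368705)/U(-2029) = -2589421/(-202) + (-260441 - 2368705)/((-35/(-2029))) = -2589421*(-1/202) - 2629146/((-35*(-1/2029))) = 2589421/202 - 2629146/35/2029 = 2589421/202 - 2629146*2029/35 = 2589421/202 - 5334537234/35 = -1077485891533/7070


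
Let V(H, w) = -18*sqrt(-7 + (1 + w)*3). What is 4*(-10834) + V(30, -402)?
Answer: -43336 - 198*I*sqrt(10) ≈ -43336.0 - 626.13*I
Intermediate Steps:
V(H, w) = -18*sqrt(-4 + 3*w) (V(H, w) = -18*sqrt(-7 + (3 + 3*w)) = -18*sqrt(-4 + 3*w))
4*(-10834) + V(30, -402) = 4*(-10834) - 18*sqrt(-4 + 3*(-402)) = -43336 - 18*sqrt(-4 - 1206) = -43336 - 198*I*sqrt(10)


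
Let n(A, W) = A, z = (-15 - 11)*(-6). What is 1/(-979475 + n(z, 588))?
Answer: -1/979319 ≈ -1.0211e-6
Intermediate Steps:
z = 156 (z = -26*(-6) = 156)
1/(-979475 + n(z, 588)) = 1/(-979475 + 156) = 1/(-979319) = -1/979319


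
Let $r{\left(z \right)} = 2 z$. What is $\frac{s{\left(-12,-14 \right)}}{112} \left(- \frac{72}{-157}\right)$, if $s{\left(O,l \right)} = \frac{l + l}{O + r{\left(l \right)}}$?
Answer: $\frac{9}{3140} \approx 0.0028662$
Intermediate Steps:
$s{\left(O,l \right)} = \frac{2 l}{O + 2 l}$ ($s{\left(O,l \right)} = \frac{l + l}{O + 2 l} = \frac{2 l}{O + 2 l}$)
$\frac{s{\left(-12,-14 \right)}}{112} \left(- \frac{72}{-157}\right) = \frac{2 \left(-14\right) \frac{1}{-12 + 2 \left(-14\right)}}{112} \left(- \frac{72}{-157}\right) = 2 \left(-14\right) \frac{1}{-12 - 28} \cdot \frac{1}{112} \left(\left(-72\right) \left(- \frac{1}{157}\right)\right) = 2 \left(-14\right) \frac{1}{-40} \cdot \frac{1}{112} \cdot \frac{72}{157} = 2 \left(-14\right) \left(- \frac{1}{40}\right) \frac{1}{112} \cdot \frac{72}{157} = \frac{7}{10} \cdot \frac{1}{112} \cdot \frac{72}{157} = \frac{1}{160} \cdot \frac{72}{157} = \frac{9}{3140}$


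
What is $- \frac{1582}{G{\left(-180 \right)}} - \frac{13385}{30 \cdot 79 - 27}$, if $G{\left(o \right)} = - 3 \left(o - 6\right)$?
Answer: $- \frac{1862576}{217899} \approx -8.5479$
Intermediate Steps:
$G{\left(o \right)} = 18 - 3 o$ ($G{\left(o \right)} = - 3 \left(-6 + o\right) = 18 - 3 o$)
$- \frac{1582}{G{\left(-180 \right)}} - \frac{13385}{30 \cdot 79 - 27} = - \frac{1582}{18 - -540} - \frac{13385}{30 \cdot 79 - 27} = - \frac{1582}{18 + 540} - \frac{13385}{2370 - 27} = - \frac{1582}{558} - \frac{13385}{2343} = \left(-1582\right) \frac{1}{558} - \frac{13385}{2343} = - \frac{791}{279} - \frac{13385}{2343} = - \frac{1862576}{217899}$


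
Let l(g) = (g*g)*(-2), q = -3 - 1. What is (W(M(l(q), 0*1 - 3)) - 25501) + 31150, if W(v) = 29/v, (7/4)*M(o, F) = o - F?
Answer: 22589/4 ≈ 5647.3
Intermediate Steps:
q = -4
l(g) = -2*g² (l(g) = g²*(-2) = -2*g²)
M(o, F) = -4*F/7 + 4*o/7 (M(o, F) = 4*(o - F)/7 = -4*F/7 + 4*o/7)
(W(M(l(q), 0*1 - 3)) - 25501) + 31150 = (29/(-4*(0*1 - 3)/7 + 4*(-2*(-4)²)/7) - 25501) + 31150 = (29/(-4*(0 - 3)/7 + 4*(-2*16)/7) - 25501) + 31150 = (29/(-4/7*(-3) + (4/7)*(-32)) - 25501) + 31150 = (29/(12/7 - 128/7) - 25501) + 31150 = (29/(-116/7) - 25501) + 31150 = (29*(-7/116) - 25501) + 31150 = (-7/4 - 25501) + 31150 = -102011/4 + 31150 = 22589/4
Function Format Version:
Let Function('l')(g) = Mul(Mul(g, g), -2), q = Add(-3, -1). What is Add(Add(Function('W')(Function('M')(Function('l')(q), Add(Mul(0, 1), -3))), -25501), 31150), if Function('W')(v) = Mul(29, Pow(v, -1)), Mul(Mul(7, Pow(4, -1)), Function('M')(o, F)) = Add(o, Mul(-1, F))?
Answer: Rational(22589, 4) ≈ 5647.3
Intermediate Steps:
q = -4
Function('l')(g) = Mul(-2, Pow(g, 2)) (Function('l')(g) = Mul(Pow(g, 2), -2) = Mul(-2, Pow(g, 2)))
Function('M')(o, F) = Add(Mul(Rational(-4, 7), F), Mul(Rational(4, 7), o)) (Function('M')(o, F) = Mul(Rational(4, 7), Add(o, Mul(-1, F))) = Add(Mul(Rational(-4, 7), F), Mul(Rational(4, 7), o)))
Add(Add(Function('W')(Function('M')(Function('l')(q), Add(Mul(0, 1), -3))), -25501), 31150) = Add(Add(Mul(29, Pow(Add(Mul(Rational(-4, 7), Add(Mul(0, 1), -3)), Mul(Rational(4, 7), Mul(-2, Pow(-4, 2)))), -1)), -25501), 31150) = Add(Add(Mul(29, Pow(Add(Mul(Rational(-4, 7), Add(0, -3)), Mul(Rational(4, 7), Mul(-2, 16))), -1)), -25501), 31150) = Add(Add(Mul(29, Pow(Add(Mul(Rational(-4, 7), -3), Mul(Rational(4, 7), -32)), -1)), -25501), 31150) = Add(Add(Mul(29, Pow(Add(Rational(12, 7), Rational(-128, 7)), -1)), -25501), 31150) = Add(Add(Mul(29, Pow(Rational(-116, 7), -1)), -25501), 31150) = Add(Add(Mul(29, Rational(-7, 116)), -25501), 31150) = Add(Add(Rational(-7, 4), -25501), 31150) = Add(Rational(-102011, 4), 31150) = Rational(22589, 4)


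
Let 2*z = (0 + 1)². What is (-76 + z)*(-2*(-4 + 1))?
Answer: -453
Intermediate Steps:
z = ½ (z = (0 + 1)²/2 = (½)*1² = (½)*1 = ½ ≈ 0.50000)
(-76 + z)*(-2*(-4 + 1)) = (-76 + ½)*(-2*(-4 + 1)) = -(-151)*(-3) = -151/2*6 = -453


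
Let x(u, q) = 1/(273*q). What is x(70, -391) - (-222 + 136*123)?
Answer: -1761899959/106743 ≈ -16506.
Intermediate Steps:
x(u, q) = 1/(273*q)
x(70, -391) - (-222 + 136*123) = (1/273)/(-391) - (-222 + 136*123) = (1/273)*(-1/391) - (-222 + 16728) = -1/106743 - 1*16506 = -1/106743 - 16506 = -1761899959/106743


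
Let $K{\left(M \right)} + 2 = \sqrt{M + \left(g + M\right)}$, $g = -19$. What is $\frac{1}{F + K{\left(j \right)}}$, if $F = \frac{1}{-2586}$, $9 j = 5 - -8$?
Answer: $- \frac{13377378}{134501309} - \frac{2229132 i \sqrt{145}}{134501309} \approx -0.099459 - 0.19957 i$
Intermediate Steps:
$j = \frac{13}{9}$ ($j = \frac{5 - -8}{9} = \frac{5 + 8}{9} = \frac{1}{9} \cdot 13 = \frac{13}{9} \approx 1.4444$)
$F = - \frac{1}{2586} \approx -0.0003867$
$K{\left(M \right)} = -2 + \sqrt{-19 + 2 M}$ ($K{\left(M \right)} = -2 + \sqrt{M + \left(-19 + M\right)} = -2 + \sqrt{-19 + 2 M}$)
$\frac{1}{F + K{\left(j \right)}} = \frac{1}{- \frac{1}{2586} - \left(2 - \sqrt{-19 + 2 \cdot \frac{13}{9}}\right)} = \frac{1}{- \frac{1}{2586} - \left(2 - \sqrt{-19 + \frac{26}{9}}\right)} = \frac{1}{- \frac{1}{2586} - \left(2 - \sqrt{- \frac{145}{9}}\right)} = \frac{1}{- \frac{1}{2586} - \left(2 - \frac{i \sqrt{145}}{3}\right)} = \frac{1}{- \frac{5173}{2586} + \frac{i \sqrt{145}}{3}}$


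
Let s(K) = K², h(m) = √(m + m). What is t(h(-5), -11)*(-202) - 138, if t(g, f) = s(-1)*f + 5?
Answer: 1074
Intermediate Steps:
h(m) = √2*√m (h(m) = √(2*m) = √2*√m)
t(g, f) = 5 + f (t(g, f) = (-1)²*f + 5 = 1*f + 5 = f + 5 = 5 + f)
t(h(-5), -11)*(-202) - 138 = (5 - 11)*(-202) - 138 = -6*(-202) - 138 = 1212 - 138 = 1074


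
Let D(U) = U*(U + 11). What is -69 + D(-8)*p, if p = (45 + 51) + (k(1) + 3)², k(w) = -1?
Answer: -2469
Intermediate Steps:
D(U) = U*(11 + U)
p = 100 (p = (45 + 51) + (-1 + 3)² = 96 + 2² = 96 + 4 = 100)
-69 + D(-8)*p = -69 - 8*(11 - 8)*100 = -69 - 8*3*100 = -69 - 24*100 = -69 - 2400 = -2469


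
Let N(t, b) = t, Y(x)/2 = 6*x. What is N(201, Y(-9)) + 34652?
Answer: 34853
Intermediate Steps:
Y(x) = 12*x (Y(x) = 2*(6*x) = 12*x)
N(201, Y(-9)) + 34652 = 201 + 34652 = 34853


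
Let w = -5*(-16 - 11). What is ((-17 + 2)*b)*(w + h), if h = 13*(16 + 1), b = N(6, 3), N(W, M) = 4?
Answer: -21360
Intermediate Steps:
b = 4
w = 135 (w = -5*(-27) = 135)
h = 221 (h = 13*17 = 221)
((-17 + 2)*b)*(w + h) = ((-17 + 2)*4)*(135 + 221) = -15*4*356 = -60*356 = -21360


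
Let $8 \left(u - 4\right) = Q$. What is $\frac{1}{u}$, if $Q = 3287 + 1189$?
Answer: $\frac{2}{1127} \approx 0.0017746$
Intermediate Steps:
$Q = 4476$
$u = \frac{1127}{2}$ ($u = 4 + \frac{1}{8} \cdot 4476 = 4 + \frac{1119}{2} = \frac{1127}{2} \approx 563.5$)
$\frac{1}{u} = \frac{1}{\frac{1127}{2}} = \frac{2}{1127}$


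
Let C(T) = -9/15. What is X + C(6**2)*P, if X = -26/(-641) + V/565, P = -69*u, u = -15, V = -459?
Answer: -225183994/362165 ≈ -621.77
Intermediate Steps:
C(T) = -3/5 (C(T) = -9*1/15 = -3/5)
P = 1035 (P = -69*(-15) = 1035)
X = -279529/362165 (X = -26/(-641) - 459/565 = -26*(-1/641) - 459*1/565 = 26/641 - 459/565 = -279529/362165 ≈ -0.77183)
X + C(6**2)*P = -279529/362165 - 3/5*1035 = -279529/362165 - 621 = -225183994/362165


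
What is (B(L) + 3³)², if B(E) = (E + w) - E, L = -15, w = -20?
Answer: 49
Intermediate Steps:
B(E) = -20 (B(E) = (E - 20) - E = (-20 + E) - E = -20)
(B(L) + 3³)² = (-20 + 3³)² = (-20 + 27)² = 7² = 49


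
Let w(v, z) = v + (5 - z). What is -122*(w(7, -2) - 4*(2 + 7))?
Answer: 2684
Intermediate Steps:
w(v, z) = 5 + v - z
-122*(w(7, -2) - 4*(2 + 7)) = -122*((5 + 7 - 1*(-2)) - 4*(2 + 7)) = -122*((5 + 7 + 2) - 4*9) = -122*(14 - 36) = -122*(-22) = 2684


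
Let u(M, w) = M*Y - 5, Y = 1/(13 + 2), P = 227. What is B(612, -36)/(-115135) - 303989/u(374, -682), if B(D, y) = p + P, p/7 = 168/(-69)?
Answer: -524996665502/34425365 ≈ -15250.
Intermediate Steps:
Y = 1/15 ≈ 0.066667
p = -392/23 (p = 7*(168/(-69)) = 7*(168*(-1/69)) = 7*(-56/23) = -392/23 ≈ -17.043)
u(M, w) = -5 + M/15 (u(M, w) = M*(1/15) - 5 = M/15 - 5 = -5 + M/15)
B(D, y) = 4829/23 (B(D, y) = -392/23 + 227 = 4829/23)
B(612, -36)/(-115135) - 303989/u(374, -682) = (4829/23)/(-115135) - 303989/(-5 + (1/15)*374) = (4829/23)*(-1/115135) - 303989/(-5 + 374/15) = -4829/2648105 - 303989/299/15 = -4829/2648105 - 303989*15/299 = -4829/2648105 - 4559835/299 = -524996665502/34425365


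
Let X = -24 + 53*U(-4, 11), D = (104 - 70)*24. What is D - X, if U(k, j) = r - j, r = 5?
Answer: 1158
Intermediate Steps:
D = 816 (D = 34*24 = 816)
U(k, j) = 5 - j
X = -342 (X = -24 + 53*(5 - 1*11) = -24 + 53*(5 - 11) = -24 + 53*(-6) = -24 - 318 = -342)
D - X = 816 - 1*(-342) = 816 + 342 = 1158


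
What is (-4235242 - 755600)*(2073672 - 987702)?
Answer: -5419904686740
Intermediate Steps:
(-4235242 - 755600)*(2073672 - 987702) = -4990842*1085970 = -5419904686740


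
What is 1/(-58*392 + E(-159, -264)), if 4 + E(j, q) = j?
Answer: -1/22899 ≈ -4.3670e-5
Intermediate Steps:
E(j, q) = -4 + j
1/(-58*392 + E(-159, -264)) = 1/(-58*392 + (-4 - 159)) = 1/(-22736 - 163) = 1/(-22899) = -1/22899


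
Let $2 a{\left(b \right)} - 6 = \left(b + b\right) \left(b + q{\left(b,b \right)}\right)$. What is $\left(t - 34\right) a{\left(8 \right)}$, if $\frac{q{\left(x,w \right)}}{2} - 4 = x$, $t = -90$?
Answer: $-32116$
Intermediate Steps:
$q{\left(x,w \right)} = 8 + 2 x$
$a{\left(b \right)} = 3 + b \left(8 + 3 b\right)$ ($a{\left(b \right)} = 3 + \frac{\left(b + b\right) \left(b + \left(8 + 2 b\right)\right)}{2} = 3 + \frac{2 b \left(8 + 3 b\right)}{2} = 3 + b \left(8 + 3 b\right)$)
$\left(t - 34\right) a{\left(8 \right)} = \left(-90 - 34\right) \left(3 + 3 \cdot 8^{2} + 8 \cdot 8\right) = - 124 \left(3 + 3 \cdot 64 + 64\right) = - 124 \left(3 + 192 + 64\right) = \left(-124\right) 259 = -32116$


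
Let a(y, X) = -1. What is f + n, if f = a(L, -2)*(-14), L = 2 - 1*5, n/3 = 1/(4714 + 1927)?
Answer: 92977/6641 ≈ 14.000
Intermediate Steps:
n = 3/6641 (n = 3/(4714 + 1927) = 3/6641 ≈ 0.00045174)
L = -3 (L = 2 - 5 = -3)
f = 14 (f = -1*(-14) = 14)
f + n = 14 + 3/6641 = 92977/6641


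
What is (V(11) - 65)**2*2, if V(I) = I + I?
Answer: 3698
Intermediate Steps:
V(I) = 2*I
(V(11) - 65)**2*2 = (2*11 - 65)**2*2 = (22 - 65)**2*2 = (-43)**2*2 = 1849*2 = 3698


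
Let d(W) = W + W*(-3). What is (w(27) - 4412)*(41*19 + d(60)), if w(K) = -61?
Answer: -2947707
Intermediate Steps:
d(W) = -2*W (d(W) = W - 3*W = -2*W)
(w(27) - 4412)*(41*19 + d(60)) = (-61 - 4412)*(41*19 - 2*60) = -4473*(779 - 120) = -4473*659 = -2947707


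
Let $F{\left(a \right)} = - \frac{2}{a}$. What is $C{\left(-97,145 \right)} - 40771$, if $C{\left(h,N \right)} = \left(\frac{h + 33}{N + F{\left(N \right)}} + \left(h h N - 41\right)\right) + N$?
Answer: $\frac{27826832394}{21023} \approx 1.3236 \cdot 10^{6}$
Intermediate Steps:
$C{\left(h,N \right)} = -41 + N + N h^{2} + \frac{33 + h}{N - \frac{2}{N}}$ ($C{\left(h,N \right)} = \left(\frac{h + 33}{N - \frac{2}{N}} + \left(h h N - 41\right)\right) + N = \left(\frac{33 + h}{N - \frac{2}{N}} + \left(h^{2} N - 41\right)\right) + N = \left(\frac{33 + h}{N - \frac{2}{N}} + \left(N h^{2} - 41\right)\right) + N = \left(\frac{33 + h}{N - \frac{2}{N}} + \left(-41 + N h^{2}\right)\right) + N = \left(-41 + N h^{2} + \frac{33 + h}{N - \frac{2}{N}}\right) + N = -41 + N + N h^{2} + \frac{33 + h}{N - \frac{2}{N}}$)
$C{\left(-97,145 \right)} - 40771 = \frac{82 + 145 \left(31 - 97 + 145^{2} - 5945 - 2 \left(-97\right)^{2} + 145^{2} \left(-97\right)^{2}\right)}{-2 + 145^{2}} - 40771 = \frac{82 + 145 \left(31 - 97 + 21025 - 5945 - 18818 + 21025 \cdot 9409\right)}{-2 + 21025} - 40771 = \frac{82 + 145 \left(31 - 97 + 21025 - 5945 - 18818 + 197824225\right)}{21023} - 40771 = \frac{82 + 145 \cdot 197820421}{21023} - 40771 = \frac{82 + 28683961045}{21023} - 40771 = \frac{1}{21023} \cdot 28683961127 - 40771 = \frac{28683961127}{21023} - 40771 = \frac{27826832394}{21023}$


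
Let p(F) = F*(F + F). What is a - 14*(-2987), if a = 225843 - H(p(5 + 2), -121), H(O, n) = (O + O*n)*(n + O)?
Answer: -2819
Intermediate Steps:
p(F) = 2*F² (p(F) = F*(2*F) = 2*F²)
H(O, n) = (O + n)*(O + O*n) (H(O, n) = (O + O*n)*(O + n) = (O + n)*(O + O*n))
a = -44637 (a = 225843 - 2*(5 + 2)²*(2*(5 + 2)² - 121 + (-121)² + (2*(5 + 2)²)*(-121)) = 225843 - 2*7²*(2*7² - 121 + 14641 + (2*7²)*(-121)) = 225843 - 2*49*(2*49 - 121 + 14641 + (2*49)*(-121)) = 225843 - 98*(98 - 121 + 14641 + 98*(-121)) = 225843 - 98*(98 - 121 + 14641 - 11858) = 225843 - 98*2760 = 225843 - 1*270480 = 225843 - 270480 = -44637)
a - 14*(-2987) = -44637 - 14*(-2987) = -44637 - 1*(-41818) = -44637 + 41818 = -2819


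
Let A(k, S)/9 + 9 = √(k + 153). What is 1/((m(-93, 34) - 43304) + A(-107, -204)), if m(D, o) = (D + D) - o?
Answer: -1615/70421937 - √46/211265811 ≈ -2.2965e-5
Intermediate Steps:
m(D, o) = -o + 2*D (m(D, o) = 2*D - o = -o + 2*D)
A(k, S) = -81 + 9*√(153 + k) (A(k, S) = -81 + 9*√(k + 153) = -81 + 9*√(153 + k))
1/((m(-93, 34) - 43304) + A(-107, -204)) = 1/(((-1*34 + 2*(-93)) - 43304) + (-81 + 9*√(153 - 107))) = 1/(((-34 - 186) - 43304) + (-81 + 9*√46)) = 1/((-220 - 43304) + (-81 + 9*√46)) = 1/(-43524 + (-81 + 9*√46)) = 1/(-43605 + 9*√46)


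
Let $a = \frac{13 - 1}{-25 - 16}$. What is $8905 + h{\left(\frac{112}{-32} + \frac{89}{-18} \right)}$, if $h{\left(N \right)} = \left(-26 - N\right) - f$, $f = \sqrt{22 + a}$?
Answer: $\frac{79987}{9} - \frac{\sqrt{36490}}{41} \approx 8882.8$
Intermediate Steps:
$a = - \frac{12}{41}$ ($a = \frac{12}{-41} = 12 \left(- \frac{1}{41}\right) = - \frac{12}{41} \approx -0.29268$)
$f = \frac{\sqrt{36490}}{41}$ ($f = \sqrt{22 - \frac{12}{41}} = \sqrt{\frac{890}{41}} = \frac{\sqrt{36490}}{41} \approx 4.6591$)
$h{\left(N \right)} = -26 - N - \frac{\sqrt{36490}}{41}$ ($h{\left(N \right)} = \left(-26 - N\right) - \frac{\sqrt{36490}}{41} = -26 - N - \frac{\sqrt{36490}}{41}$)
$8905 + h{\left(\frac{112}{-32} + \frac{89}{-18} \right)} = 8905 - \left(26 - \frac{89}{18} - \frac{7}{2} + \frac{\sqrt{36490}}{41}\right) = 8905 - \left(\frac{158}{9} + \frac{\sqrt{36490}}{41}\right) = \frac{79987}{9} - \frac{\sqrt{36490}}{41}$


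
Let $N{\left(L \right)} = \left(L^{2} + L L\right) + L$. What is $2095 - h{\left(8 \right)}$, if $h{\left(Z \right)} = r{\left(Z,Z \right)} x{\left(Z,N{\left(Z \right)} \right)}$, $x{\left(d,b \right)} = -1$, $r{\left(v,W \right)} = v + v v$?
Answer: $2167$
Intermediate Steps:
$N{\left(L \right)} = L + 2 L^{2}$ ($N{\left(L \right)} = \left(L^{2} + L^{2}\right) + L = 2 L^{2} + L = L + 2 L^{2}$)
$r{\left(v,W \right)} = v + v^{2}$
$h{\left(Z \right)} = - Z \left(1 + Z\right)$ ($h{\left(Z \right)} = Z \left(1 + Z\right) \left(-1\right) = - Z \left(1 + Z\right)$)
$2095 - h{\left(8 \right)} = 2095 - \left(-1\right) 8 \left(1 + 8\right) = 2095 - \left(-1\right) 8 \cdot 9 = 2095 - -72 = 2095 + 72 = 2167$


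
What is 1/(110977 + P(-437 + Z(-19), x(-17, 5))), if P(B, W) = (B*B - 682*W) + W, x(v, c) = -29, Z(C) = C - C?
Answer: 1/321695 ≈ 3.1085e-6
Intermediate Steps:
Z(C) = 0
P(B, W) = B**2 - 681*W (P(B, W) = (B**2 - 682*W) + W = B**2 - 681*W)
1/(110977 + P(-437 + Z(-19), x(-17, 5))) = 1/(110977 + ((-437 + 0)**2 - 681*(-29))) = 1/(110977 + ((-437)**2 + 19749)) = 1/(110977 + (190969 + 19749)) = 1/(110977 + 210718) = 1/321695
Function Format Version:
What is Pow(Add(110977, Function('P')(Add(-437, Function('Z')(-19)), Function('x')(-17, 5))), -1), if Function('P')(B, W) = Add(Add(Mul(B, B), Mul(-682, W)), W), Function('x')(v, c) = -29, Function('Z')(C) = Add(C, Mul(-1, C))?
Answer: Rational(1, 321695) ≈ 3.1085e-6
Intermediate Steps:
Function('Z')(C) = 0
Function('P')(B, W) = Add(Pow(B, 2), Mul(-681, W)) (Function('P')(B, W) = Add(Add(Pow(B, 2), Mul(-682, W)), W) = Add(Pow(B, 2), Mul(-681, W)))
Pow(Add(110977, Function('P')(Add(-437, Function('Z')(-19)), Function('x')(-17, 5))), -1) = Pow(Add(110977, Add(Pow(Add(-437, 0), 2), Mul(-681, -29))), -1) = Pow(Add(110977, Add(Pow(-437, 2), 19749)), -1) = Pow(Add(110977, Add(190969, 19749)), -1) = Pow(Add(110977, 210718), -1) = Pow(321695, -1) = Rational(1, 321695)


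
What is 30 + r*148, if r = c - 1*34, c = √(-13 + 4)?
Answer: -5002 + 444*I ≈ -5002.0 + 444.0*I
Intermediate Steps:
c = 3*I (c = √(-9) = 3*I ≈ 3.0*I)
r = -34 + 3*I (r = 3*I - 1*34 = 3*I - 34 = -34 + 3*I ≈ -34.0 + 3.0*I)
30 + r*148 = 30 + (-34 + 3*I)*148 = 30 + (-5032 + 444*I) = -5002 + 444*I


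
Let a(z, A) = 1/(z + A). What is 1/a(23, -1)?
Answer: 22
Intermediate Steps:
a(z, A) = 1/(A + z)
1/a(23, -1) = 1/(1/(-1 + 23)) = 1/(1/22) = 22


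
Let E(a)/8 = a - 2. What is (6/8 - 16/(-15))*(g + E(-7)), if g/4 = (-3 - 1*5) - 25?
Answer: -1853/5 ≈ -370.60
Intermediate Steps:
E(a) = -16 + 8*a (E(a) = 8*(a - 2) = 8*(-2 + a) = -16 + 8*a)
g = -132 (g = 4*((-3 - 1*5) - 25) = 4*((-3 - 5) - 25) = 4*(-8 - 25) = 4*(-33) = -132)
(6/8 - 16/(-15))*(g + E(-7)) = (6/8 - 16/(-15))*(-132 + (-16 + 8*(-7))) = (6*(1/8) - 16*(-1/15))*(-132 + (-16 - 56)) = (3/4 + 16/15)*(-132 - 72) = (109/60)*(-204) = -1853/5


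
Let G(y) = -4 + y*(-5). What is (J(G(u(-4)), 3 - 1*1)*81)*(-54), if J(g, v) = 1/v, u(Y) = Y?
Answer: -2187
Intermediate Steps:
G(y) = -4 - 5*y
(J(G(u(-4)), 3 - 1*1)*81)*(-54) = (81/(3 - 1*1))*(-54) = (81/(3 - 1))*(-54) = (81/2)*(-54) = -2187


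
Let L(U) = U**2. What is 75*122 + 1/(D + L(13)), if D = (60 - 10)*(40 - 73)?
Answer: 13551149/1481 ≈ 9150.0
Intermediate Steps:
D = -1650 (D = 50*(-33) = -1650)
75*122 + 1/(D + L(13)) = 75*122 + 1/(-1650 + 13**2) = 9150 + 1/(-1650 + 169) = 9150 + 1/(-1481) = 9150 - 1/1481 = 13551149/1481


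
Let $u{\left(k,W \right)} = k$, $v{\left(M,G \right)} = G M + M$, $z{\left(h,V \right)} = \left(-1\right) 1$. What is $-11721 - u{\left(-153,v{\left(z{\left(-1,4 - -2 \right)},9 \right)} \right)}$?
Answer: $-11568$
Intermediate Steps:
$z{\left(h,V \right)} = -1$
$v{\left(M,G \right)} = M + G M$
$-11721 - u{\left(-153,v{\left(z{\left(-1,4 - -2 \right)},9 \right)} \right)} = -11721 - -153 = -11721 + 153 = -11568$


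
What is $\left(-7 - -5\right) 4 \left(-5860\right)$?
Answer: $46880$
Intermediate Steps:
$\left(-7 - -5\right) 4 \left(-5860\right) = \left(-7 + 5\right) 4 \left(-5860\right) = \left(-2\right) 4 \left(-5860\right) = \left(-8\right) \left(-5860\right) = 46880$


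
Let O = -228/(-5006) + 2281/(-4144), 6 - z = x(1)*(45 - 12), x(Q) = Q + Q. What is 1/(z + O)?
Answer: -10372432/627582847 ≈ -0.016528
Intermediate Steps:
x(Q) = 2*Q
z = -60 (z = 6 - 2*1*(45 - 12) = 6 - 2*33 = 6 - 1*66 = 6 - 66 = -60)
O = -5236927/10372432 (O = -228*(-1/5006) + 2281*(-1/4144) = 114/2503 - 2281/4144 = -5236927/10372432 ≈ -0.50489)
1/(z + O) = 1/(-60 - 5236927/10372432) = 1/(-627582847/10372432) = -10372432/627582847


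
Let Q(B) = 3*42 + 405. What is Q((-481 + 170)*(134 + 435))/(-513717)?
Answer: -177/171239 ≈ -0.0010336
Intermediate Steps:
Q(B) = 531 (Q(B) = 126 + 405 = 531)
Q((-481 + 170)*(134 + 435))/(-513717) = 531/(-513717) = 531*(-1/513717) = -177/171239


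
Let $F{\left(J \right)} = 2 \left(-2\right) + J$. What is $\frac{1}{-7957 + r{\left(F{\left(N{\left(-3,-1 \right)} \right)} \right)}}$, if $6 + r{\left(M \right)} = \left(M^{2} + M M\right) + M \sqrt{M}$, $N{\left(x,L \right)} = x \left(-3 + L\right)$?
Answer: $- \frac{7835}{61386713} - \frac{16 \sqrt{2}}{61386713} \approx -0.000128$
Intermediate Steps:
$F{\left(J \right)} = -4 + J$
$r{\left(M \right)} = -6 + M^{\frac{3}{2}} + 2 M^{2}$ ($r{\left(M \right)} = -6 + \left(\left(M^{2} + M M\right) + M \sqrt{M}\right) = -6 + \left(\left(M^{2} + M^{2}\right) + M^{\frac{3}{2}}\right) = -6 + \left(2 M^{2} + M^{\frac{3}{2}}\right) = -6 + \left(M^{\frac{3}{2}} + 2 M^{2}\right) = -6 + M^{\frac{3}{2}} + 2 M^{2}$)
$\frac{1}{-7957 + r{\left(F{\left(N{\left(-3,-1 \right)} \right)} \right)}} = \frac{1}{-7957 + \left(-6 + \left(-4 - 3 \left(-3 - 1\right)\right)^{\frac{3}{2}} + 2 \left(-4 - 3 \left(-3 - 1\right)\right)^{2}\right)} = \frac{1}{-7957 + \left(-6 + \left(-4 - -12\right)^{\frac{3}{2}} + 2 \left(-4 - -12\right)^{2}\right)} = \frac{1}{-7957 + \left(-6 + \left(-4 + 12\right)^{\frac{3}{2}} + 2 \left(-4 + 12\right)^{2}\right)} = \frac{1}{-7957 + \left(-6 + 8^{\frac{3}{2}} + 2 \cdot 8^{2}\right)} = \frac{1}{-7957 + \left(-6 + 16 \sqrt{2} + 2 \cdot 64\right)} = \frac{1}{-7957 + \left(-6 + 16 \sqrt{2} + 128\right)} = \frac{1}{-7957 + \left(122 + 16 \sqrt{2}\right)} = \frac{1}{-7835 + 16 \sqrt{2}}$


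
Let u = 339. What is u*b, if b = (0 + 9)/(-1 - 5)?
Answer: -1017/2 ≈ -508.50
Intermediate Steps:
b = -3/2 (b = 9/(-6) = 9*(-⅙) = -3/2 ≈ -1.5000)
u*b = 339*(-3/2) = -1017/2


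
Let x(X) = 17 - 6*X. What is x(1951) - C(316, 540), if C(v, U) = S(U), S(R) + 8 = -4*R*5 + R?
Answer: -1421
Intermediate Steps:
S(R) = -8 - 19*R (S(R) = -8 + (-4*R*5 + R) = -8 + (-20*R + R) = -8 - 19*R)
C(v, U) = -8 - 19*U
x(1951) - C(316, 540) = (17 - 6*1951) - (-8 - 19*540) = (17 - 11706) - (-8 - 10260) = -11689 - 1*(-10268) = -11689 + 10268 = -1421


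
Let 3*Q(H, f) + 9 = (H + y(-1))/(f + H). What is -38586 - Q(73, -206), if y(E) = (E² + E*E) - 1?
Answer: -15394543/399 ≈ -38583.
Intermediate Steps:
y(E) = -1 + 2*E² (y(E) = (E² + E²) - 1 = 2*E² - 1 = -1 + 2*E²)
Q(H, f) = -3 + (1 + H)/(3*(H + f)) (Q(H, f) = -3 + ((H + (-1 + 2*(-1)²))/(f + H))/3 = -3 + ((H + (-1 + 2*1))/(H + f))/3 = -3 + ((H + (-1 + 2))/(H + f))/3 = -3 + ((H + 1)/(H + f))/3 = -3 + ((1 + H)/(H + f))/3 = -3 + (1 + H)/(3*(H + f)))
-38586 - Q(73, -206) = -38586 - (1 - 9*(-206) - 8*73)/(3*(73 - 206)) = -38586 - (1 + 1854 - 584)/(3*(-133)) = -38586 - (-1)*1271/(3*133) = -38586 - 1*(-1271/399) = -38586 + 1271/399 = -15394543/399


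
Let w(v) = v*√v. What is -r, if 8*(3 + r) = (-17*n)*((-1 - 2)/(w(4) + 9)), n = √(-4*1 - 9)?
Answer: 3 - 3*I*√13/8 ≈ 3.0 - 1.3521*I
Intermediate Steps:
w(v) = v^(3/2)
n = I*√13 (n = √(-4 - 9) = √(-13) = I*√13 ≈ 3.6056*I)
r = -3 + 3*I*√13/8 (r = -3 + ((-17*I*√13)*((-1 - 2)/(4^(3/2) + 9)))/8 = -3 + ((-17*I*√13)*(-3/(8 + 9)))/8 = -3 + ((-17*I*√13)*(-3/17))/8 = -3 + ((-17*I*√13)*(-3*1/17))/8 = -3 + (-17*I*√13*(-3/17))/8 = -3 + (3*I*√13)/8 = -3 + 3*I*√13/8 ≈ -3.0 + 1.3521*I)
-r = -(-3 + 3*I*√13/8) = 3 - 3*I*√13/8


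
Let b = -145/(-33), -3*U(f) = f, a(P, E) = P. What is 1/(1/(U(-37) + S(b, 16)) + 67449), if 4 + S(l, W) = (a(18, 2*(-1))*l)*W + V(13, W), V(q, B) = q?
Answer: 42464/2864154369 ≈ 1.4826e-5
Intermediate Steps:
U(f) = -f/3
b = 145/33 (b = -145*(-1/33) = 145/33 ≈ 4.3939)
S(l, W) = 9 + 18*W*l (S(l, W) = -4 + ((18*l)*W + 13) = -4 + (18*W*l + 13) = -4 + (13 + 18*W*l) = 9 + 18*W*l)
1/(1/(U(-37) + S(b, 16)) + 67449) = 1/(1/(-⅓*(-37) + (9 + 18*16*(145/33))) + 67449) = 1/(1/(37/3 + (9 + 13920/11)) + 67449) = 1/(1/(37/3 + 14019/11) + 67449) = 1/(1/(42464/33) + 67449) = 1/(33/42464 + 67449) = 1/(2864154369/42464) = 42464/2864154369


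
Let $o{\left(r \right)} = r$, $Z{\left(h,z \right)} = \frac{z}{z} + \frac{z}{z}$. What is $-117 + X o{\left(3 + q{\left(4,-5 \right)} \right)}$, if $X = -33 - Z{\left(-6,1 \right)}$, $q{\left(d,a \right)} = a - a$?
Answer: $-222$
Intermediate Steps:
$Z{\left(h,z \right)} = 2$ ($Z{\left(h,z \right)} = 1 + 1 = 2$)
$q{\left(d,a \right)} = 0$
$X = -35$ ($X = -33 - 2 = -35$)
$-117 + X o{\left(3 + q{\left(4,-5 \right)} \right)} = -117 - 35 \left(3 + 0\right) = -117 - 105 = -222$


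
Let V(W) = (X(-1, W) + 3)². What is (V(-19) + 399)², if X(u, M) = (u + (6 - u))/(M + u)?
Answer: 1650715641/10000 ≈ 1.6507e+5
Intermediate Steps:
X(u, M) = 6/(M + u)
V(W) = (3 + 6/(-1 + W))² (V(W) = (6/(W - 1) + 3)² = (6/(-1 + W) + 3)² = (3 + 6/(-1 + W))²)
(V(-19) + 399)² = (9*(1 - 19)²/(-1 - 19)² + 399)² = (9*(-18)²/(-20)² + 399)² = (9*324*(1/400) + 399)² = (729/100 + 399)² = (40629/100)² = 1650715641/10000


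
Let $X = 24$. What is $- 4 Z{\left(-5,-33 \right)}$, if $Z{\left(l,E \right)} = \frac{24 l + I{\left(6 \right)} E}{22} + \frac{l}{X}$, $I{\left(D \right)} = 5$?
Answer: $\frac{3475}{66} \approx 52.651$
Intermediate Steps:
$Z{\left(l,E \right)} = \frac{5 E}{22} + \frac{299 l}{264}$ ($Z{\left(l,E \right)} = \frac{24 l + 5 E}{22} + \frac{l}{24} = \left(5 E + 24 l\right) \frac{1}{22} + l \frac{1}{24} = \left(\frac{5 E}{22} + \frac{12 l}{11}\right) + \frac{l}{24} = \frac{5 E}{22} + \frac{299 l}{264}$)
$- 4 Z{\left(-5,-33 \right)} = - 4 \left(\frac{5}{22} \left(-33\right) + \frac{299}{264} \left(-5\right)\right) = - 4 \left(- \frac{15}{2} - \frac{1495}{264}\right) = \left(-4\right) \left(- \frac{3475}{264}\right) = \frac{3475}{66}$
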